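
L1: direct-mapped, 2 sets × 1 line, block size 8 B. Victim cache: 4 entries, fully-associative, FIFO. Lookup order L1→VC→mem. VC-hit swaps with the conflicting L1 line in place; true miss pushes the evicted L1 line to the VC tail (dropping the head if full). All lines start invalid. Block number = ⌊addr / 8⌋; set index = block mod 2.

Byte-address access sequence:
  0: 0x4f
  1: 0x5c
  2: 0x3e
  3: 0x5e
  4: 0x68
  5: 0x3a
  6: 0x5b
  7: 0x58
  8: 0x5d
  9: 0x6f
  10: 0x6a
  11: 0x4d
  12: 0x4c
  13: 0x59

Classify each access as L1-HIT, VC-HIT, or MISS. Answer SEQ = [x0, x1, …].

  [0] addr=0x4f blk=9 s=1: MISS | VC []
  [1] addr=0x5c blk=11 s=1: MISS | VC [9]
  [2] addr=0x3e blk=7 s=1: MISS | VC [9, 11]
  [3] addr=0x5e blk=11 s=1: VC-HIT | VC [9, 7]
  [4] addr=0x68 blk=13 s=1: MISS | VC [9, 7, 11]
  [5] addr=0x3a blk=7 s=1: VC-HIT | VC [9, 13, 11]
  [6] addr=0x5b blk=11 s=1: VC-HIT | VC [9, 13, 7]
  [7] addr=0x58 blk=11 s=1: L1-HIT | VC [9, 13, 7]
  [8] addr=0x5d blk=11 s=1: L1-HIT | VC [9, 13, 7]
  [9] addr=0x6f blk=13 s=1: VC-HIT | VC [9, 11, 7]
  [10] addr=0x6a blk=13 s=1: L1-HIT | VC [9, 11, 7]
  [11] addr=0x4d blk=9 s=1: VC-HIT | VC [13, 11, 7]
  [12] addr=0x4c blk=9 s=1: L1-HIT | VC [13, 11, 7]
  [13] addr=0x59 blk=11 s=1: VC-HIT | VC [13, 9, 7]

SEQ = [MISS, MISS, MISS, VC-HIT, MISS, VC-HIT, VC-HIT, L1-HIT, L1-HIT, VC-HIT, L1-HIT, VC-HIT, L1-HIT, VC-HIT]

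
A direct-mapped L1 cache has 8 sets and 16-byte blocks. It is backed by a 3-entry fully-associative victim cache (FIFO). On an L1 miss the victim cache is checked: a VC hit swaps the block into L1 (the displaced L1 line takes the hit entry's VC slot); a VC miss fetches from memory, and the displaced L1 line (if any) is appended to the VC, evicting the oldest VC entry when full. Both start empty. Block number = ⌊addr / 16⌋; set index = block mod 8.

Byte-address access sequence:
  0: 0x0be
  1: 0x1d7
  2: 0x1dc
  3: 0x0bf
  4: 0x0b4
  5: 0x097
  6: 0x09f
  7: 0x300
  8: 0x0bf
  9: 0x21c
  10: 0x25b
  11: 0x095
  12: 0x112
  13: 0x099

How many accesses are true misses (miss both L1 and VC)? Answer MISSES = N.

0: 0xbe (blk 11, set 3) → MISS  vc=[]
1: 0x1d7 (blk 29, set 5) → MISS  vc=[]
2: 0x1dc (blk 29, set 5) → L1-HIT  vc=[]
3: 0xbf (blk 11, set 3) → L1-HIT  vc=[]
4: 0xb4 (blk 11, set 3) → L1-HIT  vc=[]
5: 0x97 (blk 9, set 1) → MISS  vc=[]
6: 0x9f (blk 9, set 1) → L1-HIT  vc=[]
7: 0x300 (blk 48, set 0) → MISS  vc=[]
8: 0xbf (blk 11, set 3) → L1-HIT  vc=[]
9: 0x21c (blk 33, set 1) → MISS  vc=[9]
10: 0x25b (blk 37, set 5) → MISS  vc=[9, 29]
11: 0x95 (blk 9, set 1) → VC-HIT  vc=[33, 29]
12: 0x112 (blk 17, set 1) → MISS  vc=[33, 29, 9]
13: 0x99 (blk 9, set 1) → VC-HIT  vc=[33, 29, 17]

MISSES = 7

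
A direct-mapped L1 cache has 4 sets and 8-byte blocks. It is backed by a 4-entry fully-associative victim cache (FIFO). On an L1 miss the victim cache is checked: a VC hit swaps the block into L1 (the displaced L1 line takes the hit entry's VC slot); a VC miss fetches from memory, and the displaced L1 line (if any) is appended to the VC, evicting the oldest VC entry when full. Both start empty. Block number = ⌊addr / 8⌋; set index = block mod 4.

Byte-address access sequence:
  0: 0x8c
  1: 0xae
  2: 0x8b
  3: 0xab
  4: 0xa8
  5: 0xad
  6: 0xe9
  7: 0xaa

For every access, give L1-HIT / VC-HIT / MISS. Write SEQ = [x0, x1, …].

0: 0x8c (blk 17, set 1) → MISS  vc=[]
1: 0xae (blk 21, set 1) → MISS  vc=[17]
2: 0x8b (blk 17, set 1) → VC-HIT  vc=[21]
3: 0xab (blk 21, set 1) → VC-HIT  vc=[17]
4: 0xa8 (blk 21, set 1) → L1-HIT  vc=[17]
5: 0xad (blk 21, set 1) → L1-HIT  vc=[17]
6: 0xe9 (blk 29, set 1) → MISS  vc=[17, 21]
7: 0xaa (blk 21, set 1) → VC-HIT  vc=[17, 29]

SEQ = [MISS, MISS, VC-HIT, VC-HIT, L1-HIT, L1-HIT, MISS, VC-HIT]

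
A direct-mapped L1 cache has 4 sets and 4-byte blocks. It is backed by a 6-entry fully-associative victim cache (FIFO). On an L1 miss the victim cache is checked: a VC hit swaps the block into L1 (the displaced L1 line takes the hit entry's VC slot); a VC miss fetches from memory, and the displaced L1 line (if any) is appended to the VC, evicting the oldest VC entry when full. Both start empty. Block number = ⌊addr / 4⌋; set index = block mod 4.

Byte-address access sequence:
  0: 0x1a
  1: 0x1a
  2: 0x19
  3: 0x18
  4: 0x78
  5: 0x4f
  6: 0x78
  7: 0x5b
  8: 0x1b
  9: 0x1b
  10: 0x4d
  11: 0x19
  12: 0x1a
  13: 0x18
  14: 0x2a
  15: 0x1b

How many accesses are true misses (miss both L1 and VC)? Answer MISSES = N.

#0 0x1a→b6/s2 MISS; vc=[]
#1 0x1a→b6/s2 L1-HIT; vc=[]
#2 0x19→b6/s2 L1-HIT; vc=[]
#3 0x18→b6/s2 L1-HIT; vc=[]
#4 0x78→b30/s2 MISS; vc=[6]
#5 0x4f→b19/s3 MISS; vc=[6]
#6 0x78→b30/s2 L1-HIT; vc=[6]
#7 0x5b→b22/s2 MISS; vc=[6,30]
#8 0x1b→b6/s2 VC-HIT; vc=[22,30]
#9 0x1b→b6/s2 L1-HIT; vc=[22,30]
#10 0x4d→b19/s3 L1-HIT; vc=[22,30]
#11 0x19→b6/s2 L1-HIT; vc=[22,30]
#12 0x1a→b6/s2 L1-HIT; vc=[22,30]
#13 0x18→b6/s2 L1-HIT; vc=[22,30]
#14 0x2a→b10/s2 MISS; vc=[22,30,6]
#15 0x1b→b6/s2 VC-HIT; vc=[22,30,10]

MISSES = 5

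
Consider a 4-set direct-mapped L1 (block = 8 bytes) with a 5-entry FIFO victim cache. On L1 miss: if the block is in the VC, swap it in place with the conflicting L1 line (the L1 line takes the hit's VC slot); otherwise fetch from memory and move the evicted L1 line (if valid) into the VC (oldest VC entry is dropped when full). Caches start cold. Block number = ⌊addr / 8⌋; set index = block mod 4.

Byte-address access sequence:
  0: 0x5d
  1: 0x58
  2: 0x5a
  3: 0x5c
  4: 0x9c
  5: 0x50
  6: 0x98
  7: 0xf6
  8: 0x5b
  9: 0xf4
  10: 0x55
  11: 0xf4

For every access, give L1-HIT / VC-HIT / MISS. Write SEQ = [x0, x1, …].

SEQ = [MISS, L1-HIT, L1-HIT, L1-HIT, MISS, MISS, L1-HIT, MISS, VC-HIT, L1-HIT, VC-HIT, VC-HIT]

#0 0x5d→b11/s3 MISS; vc=[]
#1 0x58→b11/s3 L1-HIT; vc=[]
#2 0x5a→b11/s3 L1-HIT; vc=[]
#3 0x5c→b11/s3 L1-HIT; vc=[]
#4 0x9c→b19/s3 MISS; vc=[11]
#5 0x50→b10/s2 MISS; vc=[11]
#6 0x98→b19/s3 L1-HIT; vc=[11]
#7 0xf6→b30/s2 MISS; vc=[11,10]
#8 0x5b→b11/s3 VC-HIT; vc=[19,10]
#9 0xf4→b30/s2 L1-HIT; vc=[19,10]
#10 0x55→b10/s2 VC-HIT; vc=[19,30]
#11 0xf4→b30/s2 VC-HIT; vc=[19,10]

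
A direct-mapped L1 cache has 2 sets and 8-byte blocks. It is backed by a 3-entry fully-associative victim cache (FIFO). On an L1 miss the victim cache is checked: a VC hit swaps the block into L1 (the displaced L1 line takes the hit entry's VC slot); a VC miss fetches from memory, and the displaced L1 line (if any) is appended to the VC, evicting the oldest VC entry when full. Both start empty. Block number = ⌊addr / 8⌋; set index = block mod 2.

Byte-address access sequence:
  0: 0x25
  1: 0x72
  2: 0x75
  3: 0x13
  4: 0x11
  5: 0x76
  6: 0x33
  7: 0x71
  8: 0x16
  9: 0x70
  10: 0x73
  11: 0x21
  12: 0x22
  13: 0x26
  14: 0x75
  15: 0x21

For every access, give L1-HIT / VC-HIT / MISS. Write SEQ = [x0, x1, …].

#0 0x25→b4/s0 MISS; vc=[]
#1 0x72→b14/s0 MISS; vc=[4]
#2 0x75→b14/s0 L1-HIT; vc=[4]
#3 0x13→b2/s0 MISS; vc=[4,14]
#4 0x11→b2/s0 L1-HIT; vc=[4,14]
#5 0x76→b14/s0 VC-HIT; vc=[4,2]
#6 0x33→b6/s0 MISS; vc=[4,2,14]
#7 0x71→b14/s0 VC-HIT; vc=[4,2,6]
#8 0x16→b2/s0 VC-HIT; vc=[4,14,6]
#9 0x70→b14/s0 VC-HIT; vc=[4,2,6]
#10 0x73→b14/s0 L1-HIT; vc=[4,2,6]
#11 0x21→b4/s0 VC-HIT; vc=[14,2,6]
#12 0x22→b4/s0 L1-HIT; vc=[14,2,6]
#13 0x26→b4/s0 L1-HIT; vc=[14,2,6]
#14 0x75→b14/s0 VC-HIT; vc=[4,2,6]
#15 0x21→b4/s0 VC-HIT; vc=[14,2,6]

SEQ = [MISS, MISS, L1-HIT, MISS, L1-HIT, VC-HIT, MISS, VC-HIT, VC-HIT, VC-HIT, L1-HIT, VC-HIT, L1-HIT, L1-HIT, VC-HIT, VC-HIT]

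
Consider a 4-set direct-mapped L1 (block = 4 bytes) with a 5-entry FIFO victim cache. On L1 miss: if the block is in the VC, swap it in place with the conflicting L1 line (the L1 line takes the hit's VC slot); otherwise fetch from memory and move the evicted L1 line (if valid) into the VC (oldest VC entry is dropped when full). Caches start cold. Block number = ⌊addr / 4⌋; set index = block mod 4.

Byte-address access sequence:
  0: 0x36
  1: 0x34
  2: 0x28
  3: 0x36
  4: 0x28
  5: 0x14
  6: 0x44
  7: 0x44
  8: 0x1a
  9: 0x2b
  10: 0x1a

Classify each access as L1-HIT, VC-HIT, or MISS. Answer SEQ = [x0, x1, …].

  [0] addr=0x36 blk=13 s=1: MISS | VC []
  [1] addr=0x34 blk=13 s=1: L1-HIT | VC []
  [2] addr=0x28 blk=10 s=2: MISS | VC []
  [3] addr=0x36 blk=13 s=1: L1-HIT | VC []
  [4] addr=0x28 blk=10 s=2: L1-HIT | VC []
  [5] addr=0x14 blk=5 s=1: MISS | VC [13]
  [6] addr=0x44 blk=17 s=1: MISS | VC [13, 5]
  [7] addr=0x44 blk=17 s=1: L1-HIT | VC [13, 5]
  [8] addr=0x1a blk=6 s=2: MISS | VC [13, 5, 10]
  [9] addr=0x2b blk=10 s=2: VC-HIT | VC [13, 5, 6]
  [10] addr=0x1a blk=6 s=2: VC-HIT | VC [13, 5, 10]

SEQ = [MISS, L1-HIT, MISS, L1-HIT, L1-HIT, MISS, MISS, L1-HIT, MISS, VC-HIT, VC-HIT]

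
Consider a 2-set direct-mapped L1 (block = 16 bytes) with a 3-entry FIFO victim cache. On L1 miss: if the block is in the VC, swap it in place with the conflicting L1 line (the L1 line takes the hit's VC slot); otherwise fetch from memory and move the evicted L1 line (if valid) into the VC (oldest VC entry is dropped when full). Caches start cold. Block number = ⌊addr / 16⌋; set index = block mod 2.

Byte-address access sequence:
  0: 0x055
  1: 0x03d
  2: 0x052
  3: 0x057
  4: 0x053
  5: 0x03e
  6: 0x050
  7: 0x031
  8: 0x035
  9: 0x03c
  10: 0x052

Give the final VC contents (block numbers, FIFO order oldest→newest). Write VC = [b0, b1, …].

VC = [3]

#0 0x55→b5/s1 MISS; vc=[]
#1 0x3d→b3/s1 MISS; vc=[5]
#2 0x52→b5/s1 VC-HIT; vc=[3]
#3 0x57→b5/s1 L1-HIT; vc=[3]
#4 0x53→b5/s1 L1-HIT; vc=[3]
#5 0x3e→b3/s1 VC-HIT; vc=[5]
#6 0x50→b5/s1 VC-HIT; vc=[3]
#7 0x31→b3/s1 VC-HIT; vc=[5]
#8 0x35→b3/s1 L1-HIT; vc=[5]
#9 0x3c→b3/s1 L1-HIT; vc=[5]
#10 0x52→b5/s1 VC-HIT; vc=[3]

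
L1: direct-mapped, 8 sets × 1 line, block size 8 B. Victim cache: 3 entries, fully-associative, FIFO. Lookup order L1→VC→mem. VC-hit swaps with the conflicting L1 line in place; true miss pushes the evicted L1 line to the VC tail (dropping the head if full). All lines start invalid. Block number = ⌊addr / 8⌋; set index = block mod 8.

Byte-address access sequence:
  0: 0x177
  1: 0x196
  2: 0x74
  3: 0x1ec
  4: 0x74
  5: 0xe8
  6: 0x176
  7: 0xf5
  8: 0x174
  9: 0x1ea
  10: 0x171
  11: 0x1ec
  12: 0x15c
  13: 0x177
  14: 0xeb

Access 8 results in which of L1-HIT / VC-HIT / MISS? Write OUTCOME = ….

OUTCOME = VC-HIT

0: 0x177 (blk 46, set 6) → MISS  vc=[]
1: 0x196 (blk 50, set 2) → MISS  vc=[]
2: 0x74 (blk 14, set 6) → MISS  vc=[46]
3: 0x1ec (blk 61, set 5) → MISS  vc=[46]
4: 0x74 (blk 14, set 6) → L1-HIT  vc=[46]
5: 0xe8 (blk 29, set 5) → MISS  vc=[46, 61]
6: 0x176 (blk 46, set 6) → VC-HIT  vc=[14, 61]
7: 0xf5 (blk 30, set 6) → MISS  vc=[14, 61, 46]
8: 0x174 (blk 46, set 6) → VC-HIT  vc=[14, 61, 30]
9: 0x1ea (blk 61, set 5) → VC-HIT  vc=[14, 29, 30]
10: 0x171 (blk 46, set 6) → L1-HIT  vc=[14, 29, 30]
11: 0x1ec (blk 61, set 5) → L1-HIT  vc=[14, 29, 30]
12: 0x15c (blk 43, set 3) → MISS  vc=[14, 29, 30]
13: 0x177 (blk 46, set 6) → L1-HIT  vc=[14, 29, 30]
14: 0xeb (blk 29, set 5) → VC-HIT  vc=[14, 61, 30]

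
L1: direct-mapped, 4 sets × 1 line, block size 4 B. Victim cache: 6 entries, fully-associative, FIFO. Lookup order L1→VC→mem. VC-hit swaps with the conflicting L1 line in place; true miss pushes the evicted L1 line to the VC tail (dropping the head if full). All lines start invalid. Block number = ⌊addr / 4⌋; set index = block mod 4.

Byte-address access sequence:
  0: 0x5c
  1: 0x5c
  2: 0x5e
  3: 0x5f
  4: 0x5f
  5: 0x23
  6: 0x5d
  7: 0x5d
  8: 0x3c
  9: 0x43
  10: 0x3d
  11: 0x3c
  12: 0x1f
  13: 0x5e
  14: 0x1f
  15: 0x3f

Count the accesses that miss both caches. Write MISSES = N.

MISSES = 5

  [0] addr=0x5c blk=23 s=3: MISS | VC []
  [1] addr=0x5c blk=23 s=3: L1-HIT | VC []
  [2] addr=0x5e blk=23 s=3: L1-HIT | VC []
  [3] addr=0x5f blk=23 s=3: L1-HIT | VC []
  [4] addr=0x5f blk=23 s=3: L1-HIT | VC []
  [5] addr=0x23 blk=8 s=0: MISS | VC []
  [6] addr=0x5d blk=23 s=3: L1-HIT | VC []
  [7] addr=0x5d blk=23 s=3: L1-HIT | VC []
  [8] addr=0x3c blk=15 s=3: MISS | VC [23]
  [9] addr=0x43 blk=16 s=0: MISS | VC [23, 8]
  [10] addr=0x3d blk=15 s=3: L1-HIT | VC [23, 8]
  [11] addr=0x3c blk=15 s=3: L1-HIT | VC [23, 8]
  [12] addr=0x1f blk=7 s=3: MISS | VC [23, 8, 15]
  [13] addr=0x5e blk=23 s=3: VC-HIT | VC [7, 8, 15]
  [14] addr=0x1f blk=7 s=3: VC-HIT | VC [23, 8, 15]
  [15] addr=0x3f blk=15 s=3: VC-HIT | VC [23, 8, 7]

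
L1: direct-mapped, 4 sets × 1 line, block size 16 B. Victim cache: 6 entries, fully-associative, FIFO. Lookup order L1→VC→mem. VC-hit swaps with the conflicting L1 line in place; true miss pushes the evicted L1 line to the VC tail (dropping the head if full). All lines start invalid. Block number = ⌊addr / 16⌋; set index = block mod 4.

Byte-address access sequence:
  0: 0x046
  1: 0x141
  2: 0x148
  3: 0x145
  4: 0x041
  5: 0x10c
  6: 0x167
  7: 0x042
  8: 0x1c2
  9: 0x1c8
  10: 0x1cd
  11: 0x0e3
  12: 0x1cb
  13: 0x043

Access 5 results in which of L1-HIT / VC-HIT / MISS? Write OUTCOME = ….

OUTCOME = MISS

#0 0x46→b4/s0 MISS; vc=[]
#1 0x141→b20/s0 MISS; vc=[4]
#2 0x148→b20/s0 L1-HIT; vc=[4]
#3 0x145→b20/s0 L1-HIT; vc=[4]
#4 0x41→b4/s0 VC-HIT; vc=[20]
#5 0x10c→b16/s0 MISS; vc=[20,4]
#6 0x167→b22/s2 MISS; vc=[20,4]
#7 0x42→b4/s0 VC-HIT; vc=[20,16]
#8 0x1c2→b28/s0 MISS; vc=[20,16,4]
#9 0x1c8→b28/s0 L1-HIT; vc=[20,16,4]
#10 0x1cd→b28/s0 L1-HIT; vc=[20,16,4]
#11 0xe3→b14/s2 MISS; vc=[20,16,4,22]
#12 0x1cb→b28/s0 L1-HIT; vc=[20,16,4,22]
#13 0x43→b4/s0 VC-HIT; vc=[20,16,28,22]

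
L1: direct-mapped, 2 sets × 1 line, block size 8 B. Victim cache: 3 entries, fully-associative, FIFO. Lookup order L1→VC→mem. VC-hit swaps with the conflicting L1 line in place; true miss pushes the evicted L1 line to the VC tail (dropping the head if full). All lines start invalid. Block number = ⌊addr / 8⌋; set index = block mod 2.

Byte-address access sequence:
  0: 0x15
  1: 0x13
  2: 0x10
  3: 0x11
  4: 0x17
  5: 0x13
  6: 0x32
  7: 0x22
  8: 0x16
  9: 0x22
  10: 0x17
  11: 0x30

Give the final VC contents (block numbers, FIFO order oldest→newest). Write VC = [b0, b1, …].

VC = [4, 2]

0: 0x15 (blk 2, set 0) → MISS  vc=[]
1: 0x13 (blk 2, set 0) → L1-HIT  vc=[]
2: 0x10 (blk 2, set 0) → L1-HIT  vc=[]
3: 0x11 (blk 2, set 0) → L1-HIT  vc=[]
4: 0x17 (blk 2, set 0) → L1-HIT  vc=[]
5: 0x13 (blk 2, set 0) → L1-HIT  vc=[]
6: 0x32 (blk 6, set 0) → MISS  vc=[2]
7: 0x22 (blk 4, set 0) → MISS  vc=[2, 6]
8: 0x16 (blk 2, set 0) → VC-HIT  vc=[4, 6]
9: 0x22 (blk 4, set 0) → VC-HIT  vc=[2, 6]
10: 0x17 (blk 2, set 0) → VC-HIT  vc=[4, 6]
11: 0x30 (blk 6, set 0) → VC-HIT  vc=[4, 2]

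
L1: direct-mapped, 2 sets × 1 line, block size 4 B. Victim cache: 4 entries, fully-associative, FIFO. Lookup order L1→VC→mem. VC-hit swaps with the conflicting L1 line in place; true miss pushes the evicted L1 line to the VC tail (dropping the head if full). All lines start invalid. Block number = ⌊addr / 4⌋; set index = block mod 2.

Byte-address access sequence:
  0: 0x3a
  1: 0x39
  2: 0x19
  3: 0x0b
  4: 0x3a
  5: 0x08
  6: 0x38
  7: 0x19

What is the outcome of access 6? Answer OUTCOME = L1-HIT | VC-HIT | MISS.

OUTCOME = VC-HIT

#0 0x3a→b14/s0 MISS; vc=[]
#1 0x39→b14/s0 L1-HIT; vc=[]
#2 0x19→b6/s0 MISS; vc=[14]
#3 0xb→b2/s0 MISS; vc=[14,6]
#4 0x3a→b14/s0 VC-HIT; vc=[2,6]
#5 0x8→b2/s0 VC-HIT; vc=[14,6]
#6 0x38→b14/s0 VC-HIT; vc=[2,6]
#7 0x19→b6/s0 VC-HIT; vc=[2,14]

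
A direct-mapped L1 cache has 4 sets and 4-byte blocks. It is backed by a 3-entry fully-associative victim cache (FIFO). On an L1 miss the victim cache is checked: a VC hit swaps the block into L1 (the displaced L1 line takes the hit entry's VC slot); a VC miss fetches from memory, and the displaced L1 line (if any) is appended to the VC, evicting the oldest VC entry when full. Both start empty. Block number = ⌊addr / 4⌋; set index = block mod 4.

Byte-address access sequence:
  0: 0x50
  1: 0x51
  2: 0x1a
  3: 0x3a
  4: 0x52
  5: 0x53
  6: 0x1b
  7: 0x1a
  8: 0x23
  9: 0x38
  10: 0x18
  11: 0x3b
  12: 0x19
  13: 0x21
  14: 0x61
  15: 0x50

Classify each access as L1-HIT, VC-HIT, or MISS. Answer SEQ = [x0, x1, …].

  [0] addr=0x50 blk=20 s=0: MISS | VC []
  [1] addr=0x51 blk=20 s=0: L1-HIT | VC []
  [2] addr=0x1a blk=6 s=2: MISS | VC []
  [3] addr=0x3a blk=14 s=2: MISS | VC [6]
  [4] addr=0x52 blk=20 s=0: L1-HIT | VC [6]
  [5] addr=0x53 blk=20 s=0: L1-HIT | VC [6]
  [6] addr=0x1b blk=6 s=2: VC-HIT | VC [14]
  [7] addr=0x1a blk=6 s=2: L1-HIT | VC [14]
  [8] addr=0x23 blk=8 s=0: MISS | VC [14, 20]
  [9] addr=0x38 blk=14 s=2: VC-HIT | VC [6, 20]
  [10] addr=0x18 blk=6 s=2: VC-HIT | VC [14, 20]
  [11] addr=0x3b blk=14 s=2: VC-HIT | VC [6, 20]
  [12] addr=0x19 blk=6 s=2: VC-HIT | VC [14, 20]
  [13] addr=0x21 blk=8 s=0: L1-HIT | VC [14, 20]
  [14] addr=0x61 blk=24 s=0: MISS | VC [14, 20, 8]
  [15] addr=0x50 blk=20 s=0: VC-HIT | VC [14, 24, 8]

SEQ = [MISS, L1-HIT, MISS, MISS, L1-HIT, L1-HIT, VC-HIT, L1-HIT, MISS, VC-HIT, VC-HIT, VC-HIT, VC-HIT, L1-HIT, MISS, VC-HIT]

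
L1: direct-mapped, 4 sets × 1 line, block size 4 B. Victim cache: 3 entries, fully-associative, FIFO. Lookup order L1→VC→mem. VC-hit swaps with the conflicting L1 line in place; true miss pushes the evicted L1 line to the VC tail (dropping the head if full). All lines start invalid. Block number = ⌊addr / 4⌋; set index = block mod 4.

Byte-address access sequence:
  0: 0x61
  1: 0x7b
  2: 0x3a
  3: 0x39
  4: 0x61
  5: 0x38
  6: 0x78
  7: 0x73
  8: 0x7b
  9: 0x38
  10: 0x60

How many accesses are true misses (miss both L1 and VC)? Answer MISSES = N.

MISSES = 4

0: 0x61 (blk 24, set 0) → MISS  vc=[]
1: 0x7b (blk 30, set 2) → MISS  vc=[]
2: 0x3a (blk 14, set 2) → MISS  vc=[30]
3: 0x39 (blk 14, set 2) → L1-HIT  vc=[30]
4: 0x61 (blk 24, set 0) → L1-HIT  vc=[30]
5: 0x38 (blk 14, set 2) → L1-HIT  vc=[30]
6: 0x78 (blk 30, set 2) → VC-HIT  vc=[14]
7: 0x73 (blk 28, set 0) → MISS  vc=[14, 24]
8: 0x7b (blk 30, set 2) → L1-HIT  vc=[14, 24]
9: 0x38 (blk 14, set 2) → VC-HIT  vc=[30, 24]
10: 0x60 (blk 24, set 0) → VC-HIT  vc=[30, 28]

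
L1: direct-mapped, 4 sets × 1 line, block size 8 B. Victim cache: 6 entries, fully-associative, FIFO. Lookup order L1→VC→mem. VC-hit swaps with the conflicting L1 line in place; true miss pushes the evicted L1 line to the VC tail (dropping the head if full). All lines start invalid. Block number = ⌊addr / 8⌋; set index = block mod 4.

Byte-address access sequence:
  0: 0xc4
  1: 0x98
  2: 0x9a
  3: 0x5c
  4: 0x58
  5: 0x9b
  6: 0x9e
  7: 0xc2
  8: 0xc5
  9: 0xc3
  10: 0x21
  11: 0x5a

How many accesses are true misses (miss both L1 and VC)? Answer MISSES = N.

0: 0xc4 (blk 24, set 0) → MISS  vc=[]
1: 0x98 (blk 19, set 3) → MISS  vc=[]
2: 0x9a (blk 19, set 3) → L1-HIT  vc=[]
3: 0x5c (blk 11, set 3) → MISS  vc=[19]
4: 0x58 (blk 11, set 3) → L1-HIT  vc=[19]
5: 0x9b (blk 19, set 3) → VC-HIT  vc=[11]
6: 0x9e (blk 19, set 3) → L1-HIT  vc=[11]
7: 0xc2 (blk 24, set 0) → L1-HIT  vc=[11]
8: 0xc5 (blk 24, set 0) → L1-HIT  vc=[11]
9: 0xc3 (blk 24, set 0) → L1-HIT  vc=[11]
10: 0x21 (blk 4, set 0) → MISS  vc=[11, 24]
11: 0x5a (blk 11, set 3) → VC-HIT  vc=[19, 24]

MISSES = 4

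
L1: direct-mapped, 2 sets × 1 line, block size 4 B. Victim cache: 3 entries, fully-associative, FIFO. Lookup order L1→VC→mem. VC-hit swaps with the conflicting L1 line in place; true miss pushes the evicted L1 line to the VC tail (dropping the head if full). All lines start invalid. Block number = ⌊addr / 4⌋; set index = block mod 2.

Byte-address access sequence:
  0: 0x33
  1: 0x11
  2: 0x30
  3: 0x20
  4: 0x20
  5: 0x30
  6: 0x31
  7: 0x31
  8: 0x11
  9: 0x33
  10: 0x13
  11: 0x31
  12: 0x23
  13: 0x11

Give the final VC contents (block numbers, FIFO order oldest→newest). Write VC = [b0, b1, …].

VC = [8, 12]

#0 0x33→b12/s0 MISS; vc=[]
#1 0x11→b4/s0 MISS; vc=[12]
#2 0x30→b12/s0 VC-HIT; vc=[4]
#3 0x20→b8/s0 MISS; vc=[4,12]
#4 0x20→b8/s0 L1-HIT; vc=[4,12]
#5 0x30→b12/s0 VC-HIT; vc=[4,8]
#6 0x31→b12/s0 L1-HIT; vc=[4,8]
#7 0x31→b12/s0 L1-HIT; vc=[4,8]
#8 0x11→b4/s0 VC-HIT; vc=[12,8]
#9 0x33→b12/s0 VC-HIT; vc=[4,8]
#10 0x13→b4/s0 VC-HIT; vc=[12,8]
#11 0x31→b12/s0 VC-HIT; vc=[4,8]
#12 0x23→b8/s0 VC-HIT; vc=[4,12]
#13 0x11→b4/s0 VC-HIT; vc=[8,12]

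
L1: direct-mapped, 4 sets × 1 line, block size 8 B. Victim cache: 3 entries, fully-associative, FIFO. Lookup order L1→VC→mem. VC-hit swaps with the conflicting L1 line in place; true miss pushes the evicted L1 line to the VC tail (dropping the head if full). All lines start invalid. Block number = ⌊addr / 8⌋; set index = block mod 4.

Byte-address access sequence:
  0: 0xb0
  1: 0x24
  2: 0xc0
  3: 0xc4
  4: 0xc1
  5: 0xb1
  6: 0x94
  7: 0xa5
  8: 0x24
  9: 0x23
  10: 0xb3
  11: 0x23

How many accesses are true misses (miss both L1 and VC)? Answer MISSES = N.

#0 0xb0→b22/s2 MISS; vc=[]
#1 0x24→b4/s0 MISS; vc=[]
#2 0xc0→b24/s0 MISS; vc=[4]
#3 0xc4→b24/s0 L1-HIT; vc=[4]
#4 0xc1→b24/s0 L1-HIT; vc=[4]
#5 0xb1→b22/s2 L1-HIT; vc=[4]
#6 0x94→b18/s2 MISS; vc=[4,22]
#7 0xa5→b20/s0 MISS; vc=[4,22,24]
#8 0x24→b4/s0 VC-HIT; vc=[20,22,24]
#9 0x23→b4/s0 L1-HIT; vc=[20,22,24]
#10 0xb3→b22/s2 VC-HIT; vc=[20,18,24]
#11 0x23→b4/s0 L1-HIT; vc=[20,18,24]

MISSES = 5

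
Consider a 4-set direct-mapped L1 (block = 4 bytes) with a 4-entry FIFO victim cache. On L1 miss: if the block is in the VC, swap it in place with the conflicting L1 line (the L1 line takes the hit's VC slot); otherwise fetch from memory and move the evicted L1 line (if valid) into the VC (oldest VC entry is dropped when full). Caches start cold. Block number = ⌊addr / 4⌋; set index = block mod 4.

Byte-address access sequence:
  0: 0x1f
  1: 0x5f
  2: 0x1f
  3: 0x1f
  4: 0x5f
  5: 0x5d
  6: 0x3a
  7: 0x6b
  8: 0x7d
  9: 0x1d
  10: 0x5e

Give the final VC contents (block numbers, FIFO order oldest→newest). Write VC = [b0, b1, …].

  [0] addr=0x1f blk=7 s=3: MISS | VC []
  [1] addr=0x5f blk=23 s=3: MISS | VC [7]
  [2] addr=0x1f blk=7 s=3: VC-HIT | VC [23]
  [3] addr=0x1f blk=7 s=3: L1-HIT | VC [23]
  [4] addr=0x5f blk=23 s=3: VC-HIT | VC [7]
  [5] addr=0x5d blk=23 s=3: L1-HIT | VC [7]
  [6] addr=0x3a blk=14 s=2: MISS | VC [7]
  [7] addr=0x6b blk=26 s=2: MISS | VC [7, 14]
  [8] addr=0x7d blk=31 s=3: MISS | VC [7, 14, 23]
  [9] addr=0x1d blk=7 s=3: VC-HIT | VC [31, 14, 23]
  [10] addr=0x5e blk=23 s=3: VC-HIT | VC [31, 14, 7]

VC = [31, 14, 7]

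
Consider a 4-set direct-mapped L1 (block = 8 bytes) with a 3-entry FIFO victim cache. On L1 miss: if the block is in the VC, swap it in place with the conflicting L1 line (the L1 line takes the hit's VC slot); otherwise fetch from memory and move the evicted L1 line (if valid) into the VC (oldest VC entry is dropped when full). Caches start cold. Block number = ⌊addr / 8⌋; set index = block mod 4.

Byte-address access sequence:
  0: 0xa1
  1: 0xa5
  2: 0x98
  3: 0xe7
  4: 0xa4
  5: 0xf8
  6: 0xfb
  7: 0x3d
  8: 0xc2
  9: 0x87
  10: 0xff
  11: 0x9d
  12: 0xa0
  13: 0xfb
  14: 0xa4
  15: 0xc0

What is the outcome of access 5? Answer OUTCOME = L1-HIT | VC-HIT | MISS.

OUTCOME = MISS

0: 0xa1 (blk 20, set 0) → MISS  vc=[]
1: 0xa5 (blk 20, set 0) → L1-HIT  vc=[]
2: 0x98 (blk 19, set 3) → MISS  vc=[]
3: 0xe7 (blk 28, set 0) → MISS  vc=[20]
4: 0xa4 (blk 20, set 0) → VC-HIT  vc=[28]
5: 0xf8 (blk 31, set 3) → MISS  vc=[28, 19]
6: 0xfb (blk 31, set 3) → L1-HIT  vc=[28, 19]
7: 0x3d (blk 7, set 3) → MISS  vc=[28, 19, 31]
8: 0xc2 (blk 24, set 0) → MISS  vc=[19, 31, 20]
9: 0x87 (blk 16, set 0) → MISS  vc=[31, 20, 24]
10: 0xff (blk 31, set 3) → VC-HIT  vc=[7, 20, 24]
11: 0x9d (blk 19, set 3) → MISS  vc=[20, 24, 31]
12: 0xa0 (blk 20, set 0) → VC-HIT  vc=[16, 24, 31]
13: 0xfb (blk 31, set 3) → VC-HIT  vc=[16, 24, 19]
14: 0xa4 (blk 20, set 0) → L1-HIT  vc=[16, 24, 19]
15: 0xc0 (blk 24, set 0) → VC-HIT  vc=[16, 20, 19]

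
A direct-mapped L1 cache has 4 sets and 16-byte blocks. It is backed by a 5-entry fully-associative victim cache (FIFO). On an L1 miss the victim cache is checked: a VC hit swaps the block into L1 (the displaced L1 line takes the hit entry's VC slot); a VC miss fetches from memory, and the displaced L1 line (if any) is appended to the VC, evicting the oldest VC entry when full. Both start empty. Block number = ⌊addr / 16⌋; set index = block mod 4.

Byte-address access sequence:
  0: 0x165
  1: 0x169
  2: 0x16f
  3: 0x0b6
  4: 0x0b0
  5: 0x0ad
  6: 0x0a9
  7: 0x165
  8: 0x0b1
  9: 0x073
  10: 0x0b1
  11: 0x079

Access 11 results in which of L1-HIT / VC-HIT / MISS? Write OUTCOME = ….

OUTCOME = VC-HIT

  [0] addr=0x165 blk=22 s=2: MISS | VC []
  [1] addr=0x169 blk=22 s=2: L1-HIT | VC []
  [2] addr=0x16f blk=22 s=2: L1-HIT | VC []
  [3] addr=0xb6 blk=11 s=3: MISS | VC []
  [4] addr=0xb0 blk=11 s=3: L1-HIT | VC []
  [5] addr=0xad blk=10 s=2: MISS | VC [22]
  [6] addr=0xa9 blk=10 s=2: L1-HIT | VC [22]
  [7] addr=0x165 blk=22 s=2: VC-HIT | VC [10]
  [8] addr=0xb1 blk=11 s=3: L1-HIT | VC [10]
  [9] addr=0x73 blk=7 s=3: MISS | VC [10, 11]
  [10] addr=0xb1 blk=11 s=3: VC-HIT | VC [10, 7]
  [11] addr=0x79 blk=7 s=3: VC-HIT | VC [10, 11]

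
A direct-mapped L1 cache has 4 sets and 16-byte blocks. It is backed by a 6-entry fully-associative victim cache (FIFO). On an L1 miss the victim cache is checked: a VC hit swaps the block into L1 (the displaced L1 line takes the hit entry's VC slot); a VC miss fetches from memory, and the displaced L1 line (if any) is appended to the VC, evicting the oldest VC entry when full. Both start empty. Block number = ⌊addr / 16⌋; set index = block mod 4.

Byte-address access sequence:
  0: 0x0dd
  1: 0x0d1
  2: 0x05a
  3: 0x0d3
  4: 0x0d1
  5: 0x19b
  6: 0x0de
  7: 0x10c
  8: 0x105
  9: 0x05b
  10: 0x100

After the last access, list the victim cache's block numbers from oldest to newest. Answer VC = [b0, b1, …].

VC = [13, 25]

  [0] addr=0xdd blk=13 s=1: MISS | VC []
  [1] addr=0xd1 blk=13 s=1: L1-HIT | VC []
  [2] addr=0x5a blk=5 s=1: MISS | VC [13]
  [3] addr=0xd3 blk=13 s=1: VC-HIT | VC [5]
  [4] addr=0xd1 blk=13 s=1: L1-HIT | VC [5]
  [5] addr=0x19b blk=25 s=1: MISS | VC [5, 13]
  [6] addr=0xde blk=13 s=1: VC-HIT | VC [5, 25]
  [7] addr=0x10c blk=16 s=0: MISS | VC [5, 25]
  [8] addr=0x105 blk=16 s=0: L1-HIT | VC [5, 25]
  [9] addr=0x5b blk=5 s=1: VC-HIT | VC [13, 25]
  [10] addr=0x100 blk=16 s=0: L1-HIT | VC [13, 25]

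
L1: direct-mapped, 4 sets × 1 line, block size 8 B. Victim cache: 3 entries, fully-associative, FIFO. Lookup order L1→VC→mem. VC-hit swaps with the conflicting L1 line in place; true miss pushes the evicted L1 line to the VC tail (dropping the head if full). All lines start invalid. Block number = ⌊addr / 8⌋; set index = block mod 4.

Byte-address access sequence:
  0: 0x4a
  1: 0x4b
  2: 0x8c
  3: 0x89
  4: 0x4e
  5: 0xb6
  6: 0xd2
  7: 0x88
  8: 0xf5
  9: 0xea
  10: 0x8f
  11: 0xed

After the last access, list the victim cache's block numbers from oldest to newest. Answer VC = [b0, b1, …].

VC = [22, 26, 17]

  [0] addr=0x4a blk=9 s=1: MISS | VC []
  [1] addr=0x4b blk=9 s=1: L1-HIT | VC []
  [2] addr=0x8c blk=17 s=1: MISS | VC [9]
  [3] addr=0x89 blk=17 s=1: L1-HIT | VC [9]
  [4] addr=0x4e blk=9 s=1: VC-HIT | VC [17]
  [5] addr=0xb6 blk=22 s=2: MISS | VC [17]
  [6] addr=0xd2 blk=26 s=2: MISS | VC [17, 22]
  [7] addr=0x88 blk=17 s=1: VC-HIT | VC [9, 22]
  [8] addr=0xf5 blk=30 s=2: MISS | VC [9, 22, 26]
  [9] addr=0xea blk=29 s=1: MISS | VC [22, 26, 17]
  [10] addr=0x8f blk=17 s=1: VC-HIT | VC [22, 26, 29]
  [11] addr=0xed blk=29 s=1: VC-HIT | VC [22, 26, 17]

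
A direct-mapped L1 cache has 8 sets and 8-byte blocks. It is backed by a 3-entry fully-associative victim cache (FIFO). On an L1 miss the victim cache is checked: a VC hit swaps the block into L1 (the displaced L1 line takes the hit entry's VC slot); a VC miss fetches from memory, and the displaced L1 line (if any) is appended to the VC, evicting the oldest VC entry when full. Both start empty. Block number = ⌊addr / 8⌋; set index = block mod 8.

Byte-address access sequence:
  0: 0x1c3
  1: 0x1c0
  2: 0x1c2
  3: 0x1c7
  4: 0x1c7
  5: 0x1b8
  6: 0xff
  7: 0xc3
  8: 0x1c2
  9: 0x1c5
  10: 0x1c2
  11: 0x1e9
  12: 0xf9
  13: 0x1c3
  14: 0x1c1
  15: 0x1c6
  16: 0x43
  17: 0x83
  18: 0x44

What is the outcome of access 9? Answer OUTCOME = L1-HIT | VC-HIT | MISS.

#0 0x1c3→b56/s0 MISS; vc=[]
#1 0x1c0→b56/s0 L1-HIT; vc=[]
#2 0x1c2→b56/s0 L1-HIT; vc=[]
#3 0x1c7→b56/s0 L1-HIT; vc=[]
#4 0x1c7→b56/s0 L1-HIT; vc=[]
#5 0x1b8→b55/s7 MISS; vc=[]
#6 0xff→b31/s7 MISS; vc=[55]
#7 0xc3→b24/s0 MISS; vc=[55,56]
#8 0x1c2→b56/s0 VC-HIT; vc=[55,24]
#9 0x1c5→b56/s0 L1-HIT; vc=[55,24]
#10 0x1c2→b56/s0 L1-HIT; vc=[55,24]
#11 0x1e9→b61/s5 MISS; vc=[55,24]
#12 0xf9→b31/s7 L1-HIT; vc=[55,24]
#13 0x1c3→b56/s0 L1-HIT; vc=[55,24]
#14 0x1c1→b56/s0 L1-HIT; vc=[55,24]
#15 0x1c6→b56/s0 L1-HIT; vc=[55,24]
#16 0x43→b8/s0 MISS; vc=[55,24,56]
#17 0x83→b16/s0 MISS; vc=[24,56,8]
#18 0x44→b8/s0 VC-HIT; vc=[24,56,16]

OUTCOME = L1-HIT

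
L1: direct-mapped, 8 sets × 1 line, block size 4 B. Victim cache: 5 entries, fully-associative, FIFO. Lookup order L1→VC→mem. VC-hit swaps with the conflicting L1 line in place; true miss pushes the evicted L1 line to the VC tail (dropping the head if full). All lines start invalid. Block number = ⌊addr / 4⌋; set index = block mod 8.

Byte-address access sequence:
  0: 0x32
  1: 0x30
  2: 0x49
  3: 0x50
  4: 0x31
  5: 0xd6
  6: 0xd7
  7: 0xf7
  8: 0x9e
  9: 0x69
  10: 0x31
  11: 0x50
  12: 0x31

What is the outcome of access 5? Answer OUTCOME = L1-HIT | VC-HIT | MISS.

OUTCOME = MISS

  [0] addr=0x32 blk=12 s=4: MISS | VC []
  [1] addr=0x30 blk=12 s=4: L1-HIT | VC []
  [2] addr=0x49 blk=18 s=2: MISS | VC []
  [3] addr=0x50 blk=20 s=4: MISS | VC [12]
  [4] addr=0x31 blk=12 s=4: VC-HIT | VC [20]
  [5] addr=0xd6 blk=53 s=5: MISS | VC [20]
  [6] addr=0xd7 blk=53 s=5: L1-HIT | VC [20]
  [7] addr=0xf7 blk=61 s=5: MISS | VC [20, 53]
  [8] addr=0x9e blk=39 s=7: MISS | VC [20, 53]
  [9] addr=0x69 blk=26 s=2: MISS | VC [20, 53, 18]
  [10] addr=0x31 blk=12 s=4: L1-HIT | VC [20, 53, 18]
  [11] addr=0x50 blk=20 s=4: VC-HIT | VC [12, 53, 18]
  [12] addr=0x31 blk=12 s=4: VC-HIT | VC [20, 53, 18]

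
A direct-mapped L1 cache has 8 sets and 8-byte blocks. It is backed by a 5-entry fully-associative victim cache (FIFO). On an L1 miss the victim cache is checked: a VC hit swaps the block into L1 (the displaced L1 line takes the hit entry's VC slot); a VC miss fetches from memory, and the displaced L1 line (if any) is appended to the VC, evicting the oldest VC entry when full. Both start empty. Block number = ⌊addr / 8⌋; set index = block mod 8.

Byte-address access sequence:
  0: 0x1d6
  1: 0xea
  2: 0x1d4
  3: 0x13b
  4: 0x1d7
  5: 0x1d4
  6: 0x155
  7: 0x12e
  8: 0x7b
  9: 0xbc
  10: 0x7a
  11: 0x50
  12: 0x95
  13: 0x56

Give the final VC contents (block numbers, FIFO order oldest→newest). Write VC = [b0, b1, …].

0: 0x1d6 (blk 58, set 2) → MISS  vc=[]
1: 0xea (blk 29, set 5) → MISS  vc=[]
2: 0x1d4 (blk 58, set 2) → L1-HIT  vc=[]
3: 0x13b (blk 39, set 7) → MISS  vc=[]
4: 0x1d7 (blk 58, set 2) → L1-HIT  vc=[]
5: 0x1d4 (blk 58, set 2) → L1-HIT  vc=[]
6: 0x155 (blk 42, set 2) → MISS  vc=[58]
7: 0x12e (blk 37, set 5) → MISS  vc=[58, 29]
8: 0x7b (blk 15, set 7) → MISS  vc=[58, 29, 39]
9: 0xbc (blk 23, set 7) → MISS  vc=[58, 29, 39, 15]
10: 0x7a (blk 15, set 7) → VC-HIT  vc=[58, 29, 39, 23]
11: 0x50 (blk 10, set 2) → MISS  vc=[58, 29, 39, 23, 42]
12: 0x95 (blk 18, set 2) → MISS  vc=[29, 39, 23, 42, 10]
13: 0x56 (blk 10, set 2) → VC-HIT  vc=[29, 39, 23, 42, 18]

VC = [29, 39, 23, 42, 18]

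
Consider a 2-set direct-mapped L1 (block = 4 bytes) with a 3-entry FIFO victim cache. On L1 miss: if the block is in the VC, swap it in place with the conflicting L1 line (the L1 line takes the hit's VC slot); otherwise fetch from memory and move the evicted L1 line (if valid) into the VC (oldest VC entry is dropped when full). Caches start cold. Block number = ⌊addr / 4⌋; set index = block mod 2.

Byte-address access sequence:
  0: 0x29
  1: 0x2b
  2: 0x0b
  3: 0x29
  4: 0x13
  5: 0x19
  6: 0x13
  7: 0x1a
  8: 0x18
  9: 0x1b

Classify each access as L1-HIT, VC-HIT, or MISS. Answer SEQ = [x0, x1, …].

  [0] addr=0x29 blk=10 s=0: MISS | VC []
  [1] addr=0x2b blk=10 s=0: L1-HIT | VC []
  [2] addr=0xb blk=2 s=0: MISS | VC [10]
  [3] addr=0x29 blk=10 s=0: VC-HIT | VC [2]
  [4] addr=0x13 blk=4 s=0: MISS | VC [2, 10]
  [5] addr=0x19 blk=6 s=0: MISS | VC [2, 10, 4]
  [6] addr=0x13 blk=4 s=0: VC-HIT | VC [2, 10, 6]
  [7] addr=0x1a blk=6 s=0: VC-HIT | VC [2, 10, 4]
  [8] addr=0x18 blk=6 s=0: L1-HIT | VC [2, 10, 4]
  [9] addr=0x1b blk=6 s=0: L1-HIT | VC [2, 10, 4]

SEQ = [MISS, L1-HIT, MISS, VC-HIT, MISS, MISS, VC-HIT, VC-HIT, L1-HIT, L1-HIT]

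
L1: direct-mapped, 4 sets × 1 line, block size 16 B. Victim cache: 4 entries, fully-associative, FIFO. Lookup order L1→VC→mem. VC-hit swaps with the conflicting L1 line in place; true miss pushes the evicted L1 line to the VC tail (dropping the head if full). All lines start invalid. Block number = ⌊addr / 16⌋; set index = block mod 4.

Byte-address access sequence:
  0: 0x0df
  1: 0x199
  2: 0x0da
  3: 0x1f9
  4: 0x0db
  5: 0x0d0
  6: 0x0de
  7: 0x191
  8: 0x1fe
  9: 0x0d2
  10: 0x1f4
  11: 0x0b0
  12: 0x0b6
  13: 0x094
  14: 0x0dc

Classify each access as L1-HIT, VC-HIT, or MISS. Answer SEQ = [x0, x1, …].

SEQ = [MISS, MISS, VC-HIT, MISS, L1-HIT, L1-HIT, L1-HIT, VC-HIT, L1-HIT, VC-HIT, L1-HIT, MISS, L1-HIT, MISS, VC-HIT]

#0 0xdf→b13/s1 MISS; vc=[]
#1 0x199→b25/s1 MISS; vc=[13]
#2 0xda→b13/s1 VC-HIT; vc=[25]
#3 0x1f9→b31/s3 MISS; vc=[25]
#4 0xdb→b13/s1 L1-HIT; vc=[25]
#5 0xd0→b13/s1 L1-HIT; vc=[25]
#6 0xde→b13/s1 L1-HIT; vc=[25]
#7 0x191→b25/s1 VC-HIT; vc=[13]
#8 0x1fe→b31/s3 L1-HIT; vc=[13]
#9 0xd2→b13/s1 VC-HIT; vc=[25]
#10 0x1f4→b31/s3 L1-HIT; vc=[25]
#11 0xb0→b11/s3 MISS; vc=[25,31]
#12 0xb6→b11/s3 L1-HIT; vc=[25,31]
#13 0x94→b9/s1 MISS; vc=[25,31,13]
#14 0xdc→b13/s1 VC-HIT; vc=[25,31,9]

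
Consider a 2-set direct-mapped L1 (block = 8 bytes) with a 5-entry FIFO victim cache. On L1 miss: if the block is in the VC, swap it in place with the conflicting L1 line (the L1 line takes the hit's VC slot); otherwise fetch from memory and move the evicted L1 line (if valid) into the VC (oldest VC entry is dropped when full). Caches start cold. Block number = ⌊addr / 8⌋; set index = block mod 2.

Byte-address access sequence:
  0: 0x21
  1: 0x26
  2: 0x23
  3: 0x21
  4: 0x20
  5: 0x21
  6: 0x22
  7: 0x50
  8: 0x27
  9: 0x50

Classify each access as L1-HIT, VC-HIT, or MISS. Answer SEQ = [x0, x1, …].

  [0] addr=0x21 blk=4 s=0: MISS | VC []
  [1] addr=0x26 blk=4 s=0: L1-HIT | VC []
  [2] addr=0x23 blk=4 s=0: L1-HIT | VC []
  [3] addr=0x21 blk=4 s=0: L1-HIT | VC []
  [4] addr=0x20 blk=4 s=0: L1-HIT | VC []
  [5] addr=0x21 blk=4 s=0: L1-HIT | VC []
  [6] addr=0x22 blk=4 s=0: L1-HIT | VC []
  [7] addr=0x50 blk=10 s=0: MISS | VC [4]
  [8] addr=0x27 blk=4 s=0: VC-HIT | VC [10]
  [9] addr=0x50 blk=10 s=0: VC-HIT | VC [4]

SEQ = [MISS, L1-HIT, L1-HIT, L1-HIT, L1-HIT, L1-HIT, L1-HIT, MISS, VC-HIT, VC-HIT]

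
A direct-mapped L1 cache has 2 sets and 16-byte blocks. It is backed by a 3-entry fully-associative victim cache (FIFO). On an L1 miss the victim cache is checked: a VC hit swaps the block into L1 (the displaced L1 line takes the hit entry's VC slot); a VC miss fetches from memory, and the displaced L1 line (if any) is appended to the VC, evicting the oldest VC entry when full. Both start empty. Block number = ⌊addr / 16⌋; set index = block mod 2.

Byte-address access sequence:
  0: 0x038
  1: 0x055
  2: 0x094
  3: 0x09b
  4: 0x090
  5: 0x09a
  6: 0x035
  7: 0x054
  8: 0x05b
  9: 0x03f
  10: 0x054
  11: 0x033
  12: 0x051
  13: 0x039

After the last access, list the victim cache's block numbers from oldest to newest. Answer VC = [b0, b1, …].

0: 0x38 (blk 3, set 1) → MISS  vc=[]
1: 0x55 (blk 5, set 1) → MISS  vc=[3]
2: 0x94 (blk 9, set 1) → MISS  vc=[3, 5]
3: 0x9b (blk 9, set 1) → L1-HIT  vc=[3, 5]
4: 0x90 (blk 9, set 1) → L1-HIT  vc=[3, 5]
5: 0x9a (blk 9, set 1) → L1-HIT  vc=[3, 5]
6: 0x35 (blk 3, set 1) → VC-HIT  vc=[9, 5]
7: 0x54 (blk 5, set 1) → VC-HIT  vc=[9, 3]
8: 0x5b (blk 5, set 1) → L1-HIT  vc=[9, 3]
9: 0x3f (blk 3, set 1) → VC-HIT  vc=[9, 5]
10: 0x54 (blk 5, set 1) → VC-HIT  vc=[9, 3]
11: 0x33 (blk 3, set 1) → VC-HIT  vc=[9, 5]
12: 0x51 (blk 5, set 1) → VC-HIT  vc=[9, 3]
13: 0x39 (blk 3, set 1) → VC-HIT  vc=[9, 5]

VC = [9, 5]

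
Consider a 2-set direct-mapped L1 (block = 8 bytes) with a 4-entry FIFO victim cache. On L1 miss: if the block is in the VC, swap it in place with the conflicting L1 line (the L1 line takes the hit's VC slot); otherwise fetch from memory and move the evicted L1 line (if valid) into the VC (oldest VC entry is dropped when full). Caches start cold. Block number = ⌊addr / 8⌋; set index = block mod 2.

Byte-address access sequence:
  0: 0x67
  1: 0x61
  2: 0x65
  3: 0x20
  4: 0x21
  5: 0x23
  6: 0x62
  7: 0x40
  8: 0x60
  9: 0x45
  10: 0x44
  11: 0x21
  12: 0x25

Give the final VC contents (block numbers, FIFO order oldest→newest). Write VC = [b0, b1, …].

#0 0x67→b12/s0 MISS; vc=[]
#1 0x61→b12/s0 L1-HIT; vc=[]
#2 0x65→b12/s0 L1-HIT; vc=[]
#3 0x20→b4/s0 MISS; vc=[12]
#4 0x21→b4/s0 L1-HIT; vc=[12]
#5 0x23→b4/s0 L1-HIT; vc=[12]
#6 0x62→b12/s0 VC-HIT; vc=[4]
#7 0x40→b8/s0 MISS; vc=[4,12]
#8 0x60→b12/s0 VC-HIT; vc=[4,8]
#9 0x45→b8/s0 VC-HIT; vc=[4,12]
#10 0x44→b8/s0 L1-HIT; vc=[4,12]
#11 0x21→b4/s0 VC-HIT; vc=[8,12]
#12 0x25→b4/s0 L1-HIT; vc=[8,12]

VC = [8, 12]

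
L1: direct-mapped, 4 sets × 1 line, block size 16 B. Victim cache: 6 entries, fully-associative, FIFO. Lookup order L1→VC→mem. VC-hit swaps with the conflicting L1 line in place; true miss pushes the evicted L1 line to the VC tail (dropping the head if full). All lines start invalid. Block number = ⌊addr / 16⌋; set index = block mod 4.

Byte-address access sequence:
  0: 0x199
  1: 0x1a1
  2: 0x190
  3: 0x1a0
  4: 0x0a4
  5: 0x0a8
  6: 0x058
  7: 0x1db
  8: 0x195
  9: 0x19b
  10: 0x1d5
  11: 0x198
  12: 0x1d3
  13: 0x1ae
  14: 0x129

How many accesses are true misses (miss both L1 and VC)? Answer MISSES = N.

#0 0x199→b25/s1 MISS; vc=[]
#1 0x1a1→b26/s2 MISS; vc=[]
#2 0x190→b25/s1 L1-HIT; vc=[]
#3 0x1a0→b26/s2 L1-HIT; vc=[]
#4 0xa4→b10/s2 MISS; vc=[26]
#5 0xa8→b10/s2 L1-HIT; vc=[26]
#6 0x58→b5/s1 MISS; vc=[26,25]
#7 0x1db→b29/s1 MISS; vc=[26,25,5]
#8 0x195→b25/s1 VC-HIT; vc=[26,29,5]
#9 0x19b→b25/s1 L1-HIT; vc=[26,29,5]
#10 0x1d5→b29/s1 VC-HIT; vc=[26,25,5]
#11 0x198→b25/s1 VC-HIT; vc=[26,29,5]
#12 0x1d3→b29/s1 VC-HIT; vc=[26,25,5]
#13 0x1ae→b26/s2 VC-HIT; vc=[10,25,5]
#14 0x129→b18/s2 MISS; vc=[10,25,5,26]

MISSES = 6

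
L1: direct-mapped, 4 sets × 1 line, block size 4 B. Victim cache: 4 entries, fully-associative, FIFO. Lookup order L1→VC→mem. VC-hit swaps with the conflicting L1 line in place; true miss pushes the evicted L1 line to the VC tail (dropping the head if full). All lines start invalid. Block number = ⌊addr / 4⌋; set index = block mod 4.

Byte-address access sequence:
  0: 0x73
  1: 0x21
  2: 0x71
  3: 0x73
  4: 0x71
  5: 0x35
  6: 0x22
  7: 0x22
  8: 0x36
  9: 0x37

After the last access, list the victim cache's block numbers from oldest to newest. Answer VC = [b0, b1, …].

VC = [28]

0: 0x73 (blk 28, set 0) → MISS  vc=[]
1: 0x21 (blk 8, set 0) → MISS  vc=[28]
2: 0x71 (blk 28, set 0) → VC-HIT  vc=[8]
3: 0x73 (blk 28, set 0) → L1-HIT  vc=[8]
4: 0x71 (blk 28, set 0) → L1-HIT  vc=[8]
5: 0x35 (blk 13, set 1) → MISS  vc=[8]
6: 0x22 (blk 8, set 0) → VC-HIT  vc=[28]
7: 0x22 (blk 8, set 0) → L1-HIT  vc=[28]
8: 0x36 (blk 13, set 1) → L1-HIT  vc=[28]
9: 0x37 (blk 13, set 1) → L1-HIT  vc=[28]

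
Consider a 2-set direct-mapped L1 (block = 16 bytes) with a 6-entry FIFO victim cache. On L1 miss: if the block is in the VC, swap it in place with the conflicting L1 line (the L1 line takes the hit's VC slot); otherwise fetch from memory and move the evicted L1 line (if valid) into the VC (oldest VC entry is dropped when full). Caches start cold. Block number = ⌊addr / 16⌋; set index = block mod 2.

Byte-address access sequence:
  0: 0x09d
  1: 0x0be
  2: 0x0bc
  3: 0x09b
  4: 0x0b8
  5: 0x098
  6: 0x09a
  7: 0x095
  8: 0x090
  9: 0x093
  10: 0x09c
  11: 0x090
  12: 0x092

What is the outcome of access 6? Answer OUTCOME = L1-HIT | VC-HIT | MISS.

0: 0x9d (blk 9, set 1) → MISS  vc=[]
1: 0xbe (blk 11, set 1) → MISS  vc=[9]
2: 0xbc (blk 11, set 1) → L1-HIT  vc=[9]
3: 0x9b (blk 9, set 1) → VC-HIT  vc=[11]
4: 0xb8 (blk 11, set 1) → VC-HIT  vc=[9]
5: 0x98 (blk 9, set 1) → VC-HIT  vc=[11]
6: 0x9a (blk 9, set 1) → L1-HIT  vc=[11]
7: 0x95 (blk 9, set 1) → L1-HIT  vc=[11]
8: 0x90 (blk 9, set 1) → L1-HIT  vc=[11]
9: 0x93 (blk 9, set 1) → L1-HIT  vc=[11]
10: 0x9c (blk 9, set 1) → L1-HIT  vc=[11]
11: 0x90 (blk 9, set 1) → L1-HIT  vc=[11]
12: 0x92 (blk 9, set 1) → L1-HIT  vc=[11]

OUTCOME = L1-HIT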